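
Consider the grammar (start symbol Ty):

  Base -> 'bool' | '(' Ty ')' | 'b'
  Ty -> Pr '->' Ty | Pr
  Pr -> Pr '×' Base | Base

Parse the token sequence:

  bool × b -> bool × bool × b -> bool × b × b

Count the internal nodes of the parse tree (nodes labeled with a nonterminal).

19

[Ty [Pr [Pr [Base bool]] × [Base b]] -> [Ty [Pr [Pr [Pr [Base bool]] × [Base bool]] × [Base b]] -> [Ty [Pr [Pr [Pr [Base bool]] × [Base b]] × [Base b]]]]]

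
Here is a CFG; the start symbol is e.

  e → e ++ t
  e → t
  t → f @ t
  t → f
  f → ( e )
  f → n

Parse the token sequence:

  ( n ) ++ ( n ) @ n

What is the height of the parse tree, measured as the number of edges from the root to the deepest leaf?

7

[e [e [t [f ( [e [t [f n]]] )]]] ++ [t [f ( [e [t [f n]]] )] @ [t [f n]]]]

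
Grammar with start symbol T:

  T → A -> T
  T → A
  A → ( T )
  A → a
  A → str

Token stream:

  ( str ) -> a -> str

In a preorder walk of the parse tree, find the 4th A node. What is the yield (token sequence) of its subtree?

str

[T [A ( [T [A str]] )] -> [T [A a] -> [T [A str]]]]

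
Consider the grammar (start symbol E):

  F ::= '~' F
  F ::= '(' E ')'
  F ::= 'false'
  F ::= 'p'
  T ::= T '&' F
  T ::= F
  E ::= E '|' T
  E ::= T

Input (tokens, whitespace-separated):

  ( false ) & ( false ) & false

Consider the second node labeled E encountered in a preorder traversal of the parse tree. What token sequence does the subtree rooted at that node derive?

[E [T [T [T [F ( [E [T [F false]]] )]] & [F ( [E [T [F false]]] )]] & [F false]]]

false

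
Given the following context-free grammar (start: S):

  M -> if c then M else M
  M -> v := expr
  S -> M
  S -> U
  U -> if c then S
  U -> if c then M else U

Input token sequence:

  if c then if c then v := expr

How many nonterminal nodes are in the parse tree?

[S [U if c then [S [U if c then [S [M v := expr]]]]]]

6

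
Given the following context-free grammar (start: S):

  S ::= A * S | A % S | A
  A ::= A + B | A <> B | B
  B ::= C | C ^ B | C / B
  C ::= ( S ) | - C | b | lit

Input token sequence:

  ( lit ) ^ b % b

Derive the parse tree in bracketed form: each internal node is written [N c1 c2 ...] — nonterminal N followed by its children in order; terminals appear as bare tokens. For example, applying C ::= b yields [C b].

[S [A [B [C ( [S [A [B [C lit]]]] )] ^ [B [C b]]]] % [S [A [B [C b]]]]]

S
A % S
B % S
C ^ B % S
( S ) ^ B % S
( A ) ^ B % S
( B ) ^ B % S
( C ) ^ B % S
( lit ) ^ B % S
( lit ) ^ C % S
( lit ) ^ b % S
( lit ) ^ b % A
( lit ) ^ b % B
( lit ) ^ b % C
( lit ) ^ b % b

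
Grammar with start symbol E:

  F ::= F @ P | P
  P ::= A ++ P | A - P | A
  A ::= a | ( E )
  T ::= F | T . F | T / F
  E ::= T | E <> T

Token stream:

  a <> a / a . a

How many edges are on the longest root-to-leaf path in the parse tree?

[E [E [T [F [P [A a]]]]] <> [T [T [T [F [P [A a]]]] / [F [P [A a]]]] . [F [P [A a]]]]]

7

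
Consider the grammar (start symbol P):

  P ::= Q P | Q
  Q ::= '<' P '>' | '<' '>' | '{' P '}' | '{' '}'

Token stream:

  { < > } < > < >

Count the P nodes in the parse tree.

4

[P [Q { [P [Q < >]] }] [P [Q < >] [P [Q < >]]]]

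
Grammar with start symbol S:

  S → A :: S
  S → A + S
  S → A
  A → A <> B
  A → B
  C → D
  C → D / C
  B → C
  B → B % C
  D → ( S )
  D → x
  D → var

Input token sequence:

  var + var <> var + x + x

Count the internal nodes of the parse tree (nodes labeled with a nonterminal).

[S [A [B [C [D var]]]] + [S [A [A [B [C [D var]]]] <> [B [C [D var]]]] + [S [A [B [C [D x]]]] + [S [A [B [C [D x]]]]]]]]

24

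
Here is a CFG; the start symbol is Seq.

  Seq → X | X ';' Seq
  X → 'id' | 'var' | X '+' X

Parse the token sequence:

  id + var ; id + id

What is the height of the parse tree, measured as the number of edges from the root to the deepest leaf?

4

[Seq [X [X id] + [X var]] ; [Seq [X [X id] + [X id]]]]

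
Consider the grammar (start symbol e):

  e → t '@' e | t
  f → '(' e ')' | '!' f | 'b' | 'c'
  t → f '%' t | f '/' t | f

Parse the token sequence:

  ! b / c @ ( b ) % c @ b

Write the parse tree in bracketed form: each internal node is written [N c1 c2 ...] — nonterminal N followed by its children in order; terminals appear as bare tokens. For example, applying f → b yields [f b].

[e [t [f ! [f b]] / [t [f c]]] @ [e [t [f ( [e [t [f b]]] )] % [t [f c]]] @ [e [t [f b]]]]]

e
t @ e
f / t @ e
! f / t @ e
! b / t @ e
! b / f @ e
! b / c @ e
! b / c @ t @ e
! b / c @ f % t @ e
! b / c @ ( e ) % t @ e
! b / c @ ( t ) % t @ e
! b / c @ ( f ) % t @ e
! b / c @ ( b ) % t @ e
! b / c @ ( b ) % f @ e
! b / c @ ( b ) % c @ e
! b / c @ ( b ) % c @ t
! b / c @ ( b ) % c @ f
! b / c @ ( b ) % c @ b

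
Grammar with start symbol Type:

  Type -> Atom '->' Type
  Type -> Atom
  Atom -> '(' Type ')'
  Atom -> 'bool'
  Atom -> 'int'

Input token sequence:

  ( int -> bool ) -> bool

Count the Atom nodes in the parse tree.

4

[Type [Atom ( [Type [Atom int] -> [Type [Atom bool]]] )] -> [Type [Atom bool]]]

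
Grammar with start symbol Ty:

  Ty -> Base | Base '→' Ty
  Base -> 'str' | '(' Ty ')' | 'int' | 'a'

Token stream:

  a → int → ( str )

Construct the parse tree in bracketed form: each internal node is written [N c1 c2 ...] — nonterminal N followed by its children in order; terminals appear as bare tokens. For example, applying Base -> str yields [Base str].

[Ty [Base a] → [Ty [Base int] → [Ty [Base ( [Ty [Base str]] )]]]]

Ty
Base → Ty
a → Ty
a → Base → Ty
a → int → Ty
a → int → Base
a → int → ( Ty )
a → int → ( Base )
a → int → ( str )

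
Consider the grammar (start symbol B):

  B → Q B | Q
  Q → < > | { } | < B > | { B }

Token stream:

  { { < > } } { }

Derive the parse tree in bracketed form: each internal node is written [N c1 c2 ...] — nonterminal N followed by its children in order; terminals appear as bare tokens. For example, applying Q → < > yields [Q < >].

[B [Q { [B [Q { [B [Q < >]] }]] }] [B [Q { }]]]

B
Q B
{ B } B
{ Q } B
{ { B } } B
{ { Q } } B
{ { < > } } B
{ { < > } } Q
{ { < > } } { }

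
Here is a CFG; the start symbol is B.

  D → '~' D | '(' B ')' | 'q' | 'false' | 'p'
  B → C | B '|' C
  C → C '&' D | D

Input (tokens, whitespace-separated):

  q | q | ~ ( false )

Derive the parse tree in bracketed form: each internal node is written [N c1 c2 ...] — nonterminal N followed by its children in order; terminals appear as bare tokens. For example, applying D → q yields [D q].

[B [B [B [C [D q]]] | [C [D q]]] | [C [D ~ [D ( [B [C [D false]]] )]]]]

B
B | C
B | C | C
C | C | C
D | C | C
q | C | C
q | D | C
q | q | C
q | q | D
q | q | ~ D
q | q | ~ ( B )
q | q | ~ ( C )
q | q | ~ ( D )
q | q | ~ ( false )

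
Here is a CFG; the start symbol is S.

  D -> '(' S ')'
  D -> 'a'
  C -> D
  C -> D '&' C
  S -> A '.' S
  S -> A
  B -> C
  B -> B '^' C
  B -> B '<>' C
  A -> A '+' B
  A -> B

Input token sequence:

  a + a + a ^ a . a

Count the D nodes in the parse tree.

[S [A [A [A [B [C [D a]]]] + [B [C [D a]]]] + [B [B [C [D a]]] ^ [C [D a]]]] . [S [A [B [C [D a]]]]]]

5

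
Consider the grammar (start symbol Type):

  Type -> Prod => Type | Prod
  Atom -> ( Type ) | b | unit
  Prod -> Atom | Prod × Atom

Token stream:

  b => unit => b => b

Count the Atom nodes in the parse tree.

4

[Type [Prod [Atom b]] => [Type [Prod [Atom unit]] => [Type [Prod [Atom b]] => [Type [Prod [Atom b]]]]]]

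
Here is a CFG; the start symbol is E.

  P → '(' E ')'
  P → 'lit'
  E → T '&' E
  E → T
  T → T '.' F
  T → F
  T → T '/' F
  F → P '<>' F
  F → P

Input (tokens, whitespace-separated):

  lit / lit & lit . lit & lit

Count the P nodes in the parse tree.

[E [T [T [F [P lit]]] / [F [P lit]]] & [E [T [T [F [P lit]]] . [F [P lit]]] & [E [T [F [P lit]]]]]]

5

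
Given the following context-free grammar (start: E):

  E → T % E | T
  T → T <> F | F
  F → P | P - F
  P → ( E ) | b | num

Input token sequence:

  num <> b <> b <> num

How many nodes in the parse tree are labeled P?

[E [T [T [T [T [F [P num]]] <> [F [P b]]] <> [F [P b]]] <> [F [P num]]]]

4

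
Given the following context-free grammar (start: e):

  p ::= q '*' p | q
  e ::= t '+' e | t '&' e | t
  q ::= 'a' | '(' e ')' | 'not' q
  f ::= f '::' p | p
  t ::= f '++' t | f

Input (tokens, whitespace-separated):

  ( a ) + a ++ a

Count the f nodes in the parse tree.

[e [t [f [p [q ( [e [t [f [p [q a]]]]] )]]]] + [e [t [f [p [q a]]] ++ [t [f [p [q a]]]]]]]

4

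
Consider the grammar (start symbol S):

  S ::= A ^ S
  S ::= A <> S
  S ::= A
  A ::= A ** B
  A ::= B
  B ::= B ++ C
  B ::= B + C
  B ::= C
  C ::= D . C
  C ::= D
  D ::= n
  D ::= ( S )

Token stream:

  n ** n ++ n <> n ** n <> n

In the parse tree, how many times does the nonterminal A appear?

5

[S [A [A [B [C [D n]]]] ** [B [B [C [D n]]] ++ [C [D n]]]] <> [S [A [A [B [C [D n]]]] ** [B [C [D n]]]] <> [S [A [B [C [D n]]]]]]]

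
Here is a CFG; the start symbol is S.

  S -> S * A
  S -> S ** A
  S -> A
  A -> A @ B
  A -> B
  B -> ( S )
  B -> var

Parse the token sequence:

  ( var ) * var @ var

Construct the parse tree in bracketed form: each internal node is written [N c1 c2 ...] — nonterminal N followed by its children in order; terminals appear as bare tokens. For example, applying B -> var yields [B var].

S
S * A
A * A
B * A
( S ) * A
( A ) * A
( B ) * A
( var ) * A
( var ) * A @ B
( var ) * B @ B
( var ) * var @ B
( var ) * var @ var

[S [S [A [B ( [S [A [B var]]] )]]] * [A [A [B var]] @ [B var]]]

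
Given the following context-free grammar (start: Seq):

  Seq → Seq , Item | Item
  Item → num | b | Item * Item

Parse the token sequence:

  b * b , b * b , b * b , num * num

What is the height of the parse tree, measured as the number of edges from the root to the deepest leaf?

[Seq [Seq [Seq [Seq [Item [Item b] * [Item b]]] , [Item [Item b] * [Item b]]] , [Item [Item b] * [Item b]]] , [Item [Item num] * [Item num]]]

6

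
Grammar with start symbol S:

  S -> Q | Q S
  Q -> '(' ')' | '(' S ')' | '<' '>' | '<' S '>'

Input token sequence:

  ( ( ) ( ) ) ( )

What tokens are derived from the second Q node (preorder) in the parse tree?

( )

[S [Q ( [S [Q ( )] [S [Q ( )]]] )] [S [Q ( )]]]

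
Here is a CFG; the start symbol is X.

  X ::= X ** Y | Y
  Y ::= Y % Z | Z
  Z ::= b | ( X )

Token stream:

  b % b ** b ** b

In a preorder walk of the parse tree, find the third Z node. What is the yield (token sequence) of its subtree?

[X [X [X [Y [Y [Z b]] % [Z b]]] ** [Y [Z b]]] ** [Y [Z b]]]

b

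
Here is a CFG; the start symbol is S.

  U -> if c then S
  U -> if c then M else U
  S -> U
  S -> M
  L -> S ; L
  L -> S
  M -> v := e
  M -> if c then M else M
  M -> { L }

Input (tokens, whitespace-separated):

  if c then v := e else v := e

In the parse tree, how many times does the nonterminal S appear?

[S [M if c then [M v := e] else [M v := e]]]

1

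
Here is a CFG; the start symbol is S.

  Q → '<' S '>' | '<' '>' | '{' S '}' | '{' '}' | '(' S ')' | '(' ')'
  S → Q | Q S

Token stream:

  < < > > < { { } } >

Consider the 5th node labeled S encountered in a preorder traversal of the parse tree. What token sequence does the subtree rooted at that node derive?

{ }

[S [Q < [S [Q < >]] >] [S [Q < [S [Q { [S [Q { }]] }]] >]]]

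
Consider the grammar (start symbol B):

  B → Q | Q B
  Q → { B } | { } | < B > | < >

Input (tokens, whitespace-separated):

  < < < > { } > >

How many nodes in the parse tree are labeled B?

[B [Q < [B [Q < [B [Q < >] [B [Q { }]]] >]] >]]

4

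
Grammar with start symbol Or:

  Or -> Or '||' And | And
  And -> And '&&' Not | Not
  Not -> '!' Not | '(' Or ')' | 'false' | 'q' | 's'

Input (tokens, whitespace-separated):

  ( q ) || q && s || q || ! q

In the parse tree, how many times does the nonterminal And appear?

6

[Or [Or [Or [Or [And [Not ( [Or [And [Not q]]] )]]] || [And [And [Not q]] && [Not s]]] || [And [Not q]]] || [And [Not ! [Not q]]]]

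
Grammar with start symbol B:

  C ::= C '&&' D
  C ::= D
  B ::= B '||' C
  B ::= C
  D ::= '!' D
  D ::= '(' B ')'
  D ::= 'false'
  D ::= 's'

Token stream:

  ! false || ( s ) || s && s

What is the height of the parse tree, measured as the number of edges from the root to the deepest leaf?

7

[B [B [B [C [D ! [D false]]]] || [C [D ( [B [C [D s]]] )]]] || [C [C [D s]] && [D s]]]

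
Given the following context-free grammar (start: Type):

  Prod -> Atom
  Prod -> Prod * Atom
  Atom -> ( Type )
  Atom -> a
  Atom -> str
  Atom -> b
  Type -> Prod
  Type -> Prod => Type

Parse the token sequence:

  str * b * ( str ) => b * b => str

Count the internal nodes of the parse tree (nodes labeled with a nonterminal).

[Type [Prod [Prod [Prod [Atom str]] * [Atom b]] * [Atom ( [Type [Prod [Atom str]]] )]] => [Type [Prod [Prod [Atom b]] * [Atom b]] => [Type [Prod [Atom str]]]]]

18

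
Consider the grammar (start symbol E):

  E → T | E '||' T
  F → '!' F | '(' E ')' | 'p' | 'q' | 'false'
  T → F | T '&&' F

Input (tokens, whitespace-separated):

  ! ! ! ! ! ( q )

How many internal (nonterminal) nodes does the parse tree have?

[E [T [F ! [F ! [F ! [F ! [F ! [F ( [E [T [F q]]] )]]]]]]]]

11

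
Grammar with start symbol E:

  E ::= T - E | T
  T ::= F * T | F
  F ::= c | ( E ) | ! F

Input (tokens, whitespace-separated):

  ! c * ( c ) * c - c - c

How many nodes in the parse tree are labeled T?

6

[E [T [F ! [F c]] * [T [F ( [E [T [F c]]] )] * [T [F c]]]] - [E [T [F c]] - [E [T [F c]]]]]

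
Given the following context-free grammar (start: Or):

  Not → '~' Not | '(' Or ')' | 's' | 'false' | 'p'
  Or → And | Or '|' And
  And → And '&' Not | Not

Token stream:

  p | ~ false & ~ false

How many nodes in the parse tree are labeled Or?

2

[Or [Or [And [Not p]]] | [And [And [Not ~ [Not false]]] & [Not ~ [Not false]]]]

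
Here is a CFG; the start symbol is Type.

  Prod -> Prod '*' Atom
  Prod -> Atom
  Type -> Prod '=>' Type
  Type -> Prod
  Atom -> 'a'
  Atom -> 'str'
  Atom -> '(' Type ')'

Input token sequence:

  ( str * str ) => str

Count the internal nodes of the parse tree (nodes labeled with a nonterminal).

[Type [Prod [Atom ( [Type [Prod [Prod [Atom str]] * [Atom str]]] )]] => [Type [Prod [Atom str]]]]

11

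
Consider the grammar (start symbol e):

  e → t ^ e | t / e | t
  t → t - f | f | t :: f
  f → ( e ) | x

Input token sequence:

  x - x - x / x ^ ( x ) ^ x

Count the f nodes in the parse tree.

7

[e [t [t [t [f x]] - [f x]] - [f x]] / [e [t [f x]] ^ [e [t [f ( [e [t [f x]]] )]] ^ [e [t [f x]]]]]]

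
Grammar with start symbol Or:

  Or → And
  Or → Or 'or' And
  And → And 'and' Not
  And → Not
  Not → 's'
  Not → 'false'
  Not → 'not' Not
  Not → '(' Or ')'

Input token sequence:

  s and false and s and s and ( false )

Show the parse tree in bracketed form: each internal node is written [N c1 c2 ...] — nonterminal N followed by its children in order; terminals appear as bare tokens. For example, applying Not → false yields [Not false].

Or
And
And and Not
And and Not and Not
And and Not and Not and Not
And and Not and Not and Not and Not
Not and Not and Not and Not and Not
s and Not and Not and Not and Not
s and false and Not and Not and Not
s and false and s and Not and Not
s and false and s and s and Not
s and false and s and s and ( Or )
s and false and s and s and ( And )
s and false and s and s and ( Not )
s and false and s and s and ( false )

[Or [And [And [And [And [And [Not s]] and [Not false]] and [Not s]] and [Not s]] and [Not ( [Or [And [Not false]]] )]]]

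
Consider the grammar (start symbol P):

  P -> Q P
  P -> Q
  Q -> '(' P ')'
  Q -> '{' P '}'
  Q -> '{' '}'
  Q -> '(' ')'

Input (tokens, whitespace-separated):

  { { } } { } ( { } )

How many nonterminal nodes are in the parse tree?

10

[P [Q { [P [Q { }]] }] [P [Q { }] [P [Q ( [P [Q { }]] )]]]]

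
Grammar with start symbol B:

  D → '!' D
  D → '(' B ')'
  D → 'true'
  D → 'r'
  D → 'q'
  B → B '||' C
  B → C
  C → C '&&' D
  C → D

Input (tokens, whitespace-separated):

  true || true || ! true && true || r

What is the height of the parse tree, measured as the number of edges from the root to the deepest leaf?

6

[B [B [B [B [C [D true]]] || [C [D true]]] || [C [C [D ! [D true]]] && [D true]]] || [C [D r]]]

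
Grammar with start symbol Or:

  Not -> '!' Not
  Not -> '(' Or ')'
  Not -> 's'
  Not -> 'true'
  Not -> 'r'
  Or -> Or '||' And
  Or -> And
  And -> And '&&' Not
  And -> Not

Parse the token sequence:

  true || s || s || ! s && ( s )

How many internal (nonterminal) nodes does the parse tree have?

[Or [Or [Or [Or [And [Not true]]] || [And [Not s]]] || [And [Not s]]] || [And [And [Not ! [Not s]]] && [Not ( [Or [And [Not s]]] )]]]

18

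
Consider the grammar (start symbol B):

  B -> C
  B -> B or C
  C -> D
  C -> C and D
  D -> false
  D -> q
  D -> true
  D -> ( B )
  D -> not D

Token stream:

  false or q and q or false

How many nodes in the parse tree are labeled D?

[B [B [B [C [D false]]] or [C [C [D q]] and [D q]]] or [C [D false]]]

4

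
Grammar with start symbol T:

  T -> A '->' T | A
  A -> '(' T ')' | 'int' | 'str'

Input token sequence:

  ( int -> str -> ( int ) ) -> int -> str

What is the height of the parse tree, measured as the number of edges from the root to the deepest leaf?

[T [A ( [T [A int] -> [T [A str] -> [T [A ( [T [A int]] )]]]] )] -> [T [A int] -> [T [A str]]]]

8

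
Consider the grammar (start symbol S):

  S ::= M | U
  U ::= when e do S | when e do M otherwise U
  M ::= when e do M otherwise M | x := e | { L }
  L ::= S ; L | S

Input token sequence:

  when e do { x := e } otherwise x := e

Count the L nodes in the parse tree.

[S [M when e do [M { [L [S [M x := e]]] }] otherwise [M x := e]]]

1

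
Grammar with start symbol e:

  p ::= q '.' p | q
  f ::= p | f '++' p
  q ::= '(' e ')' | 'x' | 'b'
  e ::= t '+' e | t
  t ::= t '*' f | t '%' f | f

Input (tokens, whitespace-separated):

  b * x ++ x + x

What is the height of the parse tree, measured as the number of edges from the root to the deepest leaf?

6

[e [t [t [f [p [q b]]]] * [f [f [p [q x]]] ++ [p [q x]]]] + [e [t [f [p [q x]]]]]]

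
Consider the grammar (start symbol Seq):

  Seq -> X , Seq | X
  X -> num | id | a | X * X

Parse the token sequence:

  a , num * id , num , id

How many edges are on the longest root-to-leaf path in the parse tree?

5

[Seq [X a] , [Seq [X [X num] * [X id]] , [Seq [X num] , [Seq [X id]]]]]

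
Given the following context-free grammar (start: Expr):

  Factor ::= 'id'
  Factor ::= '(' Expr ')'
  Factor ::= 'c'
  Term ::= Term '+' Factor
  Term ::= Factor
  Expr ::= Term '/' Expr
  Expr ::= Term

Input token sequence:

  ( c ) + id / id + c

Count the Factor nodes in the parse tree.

5

[Expr [Term [Term [Factor ( [Expr [Term [Factor c]]] )]] + [Factor id]] / [Expr [Term [Term [Factor id]] + [Factor c]]]]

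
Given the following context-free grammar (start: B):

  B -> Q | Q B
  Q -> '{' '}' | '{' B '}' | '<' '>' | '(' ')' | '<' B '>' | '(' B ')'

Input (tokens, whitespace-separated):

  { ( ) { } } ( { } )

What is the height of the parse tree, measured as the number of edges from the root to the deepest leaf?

[B [Q { [B [Q ( )] [B [Q { }]]] }] [B [Q ( [B [Q { }]] )]]]

5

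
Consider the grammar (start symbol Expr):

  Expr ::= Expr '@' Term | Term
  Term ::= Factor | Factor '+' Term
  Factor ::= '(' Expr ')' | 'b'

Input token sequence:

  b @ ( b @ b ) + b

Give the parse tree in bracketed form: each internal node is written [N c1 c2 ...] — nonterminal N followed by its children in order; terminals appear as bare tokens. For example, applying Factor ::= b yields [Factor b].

Expr
Expr @ Term
Term @ Term
Factor @ Term
b @ Term
b @ Factor + Term
b @ ( Expr ) + Term
b @ ( Expr @ Term ) + Term
b @ ( Term @ Term ) + Term
b @ ( Factor @ Term ) + Term
b @ ( b @ Term ) + Term
b @ ( b @ Factor ) + Term
b @ ( b @ b ) + Term
b @ ( b @ b ) + Factor
b @ ( b @ b ) + b

[Expr [Expr [Term [Factor b]]] @ [Term [Factor ( [Expr [Expr [Term [Factor b]]] @ [Term [Factor b]]] )] + [Term [Factor b]]]]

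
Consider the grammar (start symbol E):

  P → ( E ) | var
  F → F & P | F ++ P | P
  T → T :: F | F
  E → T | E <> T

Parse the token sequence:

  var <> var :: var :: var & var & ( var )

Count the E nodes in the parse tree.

[E [E [T [F [P var]]]] <> [T [T [T [F [P var]]] :: [F [P var]]] :: [F [F [F [P var]] & [P var]] & [P ( [E [T [F [P var]]]] )]]]]

3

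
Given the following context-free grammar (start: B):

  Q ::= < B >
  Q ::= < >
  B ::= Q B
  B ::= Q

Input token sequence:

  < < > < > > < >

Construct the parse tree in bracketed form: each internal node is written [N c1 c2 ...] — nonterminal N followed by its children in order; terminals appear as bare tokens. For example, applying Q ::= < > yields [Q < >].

B
Q B
< B > B
< Q B > B
< < > B > B
< < > Q > B
< < > < > > B
< < > < > > Q
< < > < > > < >

[B [Q < [B [Q < >] [B [Q < >]]] >] [B [Q < >]]]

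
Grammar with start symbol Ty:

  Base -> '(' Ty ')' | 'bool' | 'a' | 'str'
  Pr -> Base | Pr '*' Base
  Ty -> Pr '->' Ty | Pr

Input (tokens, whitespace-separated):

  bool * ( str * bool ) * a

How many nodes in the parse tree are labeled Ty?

2

[Ty [Pr [Pr [Pr [Base bool]] * [Base ( [Ty [Pr [Pr [Base str]] * [Base bool]]] )]] * [Base a]]]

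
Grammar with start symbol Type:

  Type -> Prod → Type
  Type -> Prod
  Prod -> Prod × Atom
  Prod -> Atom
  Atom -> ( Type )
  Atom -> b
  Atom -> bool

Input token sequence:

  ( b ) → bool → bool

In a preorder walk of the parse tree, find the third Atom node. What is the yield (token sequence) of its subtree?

[Type [Prod [Atom ( [Type [Prod [Atom b]]] )]] → [Type [Prod [Atom bool]] → [Type [Prod [Atom bool]]]]]

bool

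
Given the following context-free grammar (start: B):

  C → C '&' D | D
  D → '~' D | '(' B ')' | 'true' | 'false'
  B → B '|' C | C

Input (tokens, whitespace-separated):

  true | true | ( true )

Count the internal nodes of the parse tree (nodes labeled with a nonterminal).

[B [B [B [C [D true]]] | [C [D true]]] | [C [D ( [B [C [D true]]] )]]]

12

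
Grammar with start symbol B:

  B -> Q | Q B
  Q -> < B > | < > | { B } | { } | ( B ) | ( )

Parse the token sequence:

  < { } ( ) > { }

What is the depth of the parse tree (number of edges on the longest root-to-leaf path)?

5

[B [Q < [B [Q { }] [B [Q ( )]]] >] [B [Q { }]]]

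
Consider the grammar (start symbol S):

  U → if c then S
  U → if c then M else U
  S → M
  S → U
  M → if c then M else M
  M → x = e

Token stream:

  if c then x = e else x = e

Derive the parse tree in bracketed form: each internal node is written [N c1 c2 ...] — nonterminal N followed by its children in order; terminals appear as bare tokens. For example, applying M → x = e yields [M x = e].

S
M
if c then M else M
if c then x = e else M
if c then x = e else x = e

[S [M if c then [M x = e] else [M x = e]]]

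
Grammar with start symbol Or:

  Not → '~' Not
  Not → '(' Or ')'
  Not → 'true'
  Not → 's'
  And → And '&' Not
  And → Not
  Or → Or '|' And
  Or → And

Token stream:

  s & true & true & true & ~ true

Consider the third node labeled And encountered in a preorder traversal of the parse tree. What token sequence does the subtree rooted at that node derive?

s & true & true

[Or [And [And [And [And [And [Not s]] & [Not true]] & [Not true]] & [Not true]] & [Not ~ [Not true]]]]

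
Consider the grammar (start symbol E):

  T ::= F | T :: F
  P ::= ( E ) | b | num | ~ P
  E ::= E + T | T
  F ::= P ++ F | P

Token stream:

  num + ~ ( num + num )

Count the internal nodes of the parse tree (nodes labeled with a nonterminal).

17

[E [E [T [F [P num]]]] + [T [F [P ~ [P ( [E [E [T [F [P num]]]] + [T [F [P num]]]] )]]]]]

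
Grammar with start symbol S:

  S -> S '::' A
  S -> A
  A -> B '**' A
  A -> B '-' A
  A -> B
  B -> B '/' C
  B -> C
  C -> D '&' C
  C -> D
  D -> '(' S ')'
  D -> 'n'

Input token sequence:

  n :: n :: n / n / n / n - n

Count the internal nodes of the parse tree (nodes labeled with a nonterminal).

28

[S [S [S [A [B [C [D n]]]]] :: [A [B [C [D n]]]]] :: [A [B [B [B [B [C [D n]]] / [C [D n]]] / [C [D n]]] / [C [D n]]] - [A [B [C [D n]]]]]]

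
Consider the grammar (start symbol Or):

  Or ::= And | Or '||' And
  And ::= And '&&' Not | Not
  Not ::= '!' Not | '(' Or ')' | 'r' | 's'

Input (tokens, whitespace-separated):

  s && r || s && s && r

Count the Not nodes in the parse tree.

5

[Or [Or [And [And [Not s]] && [Not r]]] || [And [And [And [Not s]] && [Not s]] && [Not r]]]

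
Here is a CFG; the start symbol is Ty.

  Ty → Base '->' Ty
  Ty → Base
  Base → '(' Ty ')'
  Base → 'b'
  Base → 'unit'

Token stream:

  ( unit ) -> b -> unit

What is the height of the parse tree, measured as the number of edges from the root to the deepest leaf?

[Ty [Base ( [Ty [Base unit]] )] -> [Ty [Base b] -> [Ty [Base unit]]]]

4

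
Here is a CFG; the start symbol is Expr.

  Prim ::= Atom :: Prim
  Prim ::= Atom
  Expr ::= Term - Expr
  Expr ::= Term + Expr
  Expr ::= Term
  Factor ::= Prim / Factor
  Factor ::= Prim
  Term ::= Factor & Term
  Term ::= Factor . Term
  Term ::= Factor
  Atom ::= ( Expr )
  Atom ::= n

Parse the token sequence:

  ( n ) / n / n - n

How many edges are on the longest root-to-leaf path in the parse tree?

[Expr [Term [Factor [Prim [Atom ( [Expr [Term [Factor [Prim [Atom n]]]]] )]] / [Factor [Prim [Atom n]] / [Factor [Prim [Atom n]]]]]] - [Expr [Term [Factor [Prim [Atom n]]]]]]

10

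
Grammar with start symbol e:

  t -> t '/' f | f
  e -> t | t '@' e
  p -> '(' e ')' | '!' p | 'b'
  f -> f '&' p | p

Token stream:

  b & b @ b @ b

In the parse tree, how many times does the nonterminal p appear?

[e [t [f [f [p b]] & [p b]]] @ [e [t [f [p b]]] @ [e [t [f [p b]]]]]]

4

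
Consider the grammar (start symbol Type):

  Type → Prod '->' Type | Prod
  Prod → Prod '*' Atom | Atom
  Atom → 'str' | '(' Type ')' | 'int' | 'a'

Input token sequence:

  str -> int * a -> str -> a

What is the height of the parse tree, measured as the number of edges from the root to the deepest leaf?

[Type [Prod [Atom str]] -> [Type [Prod [Prod [Atom int]] * [Atom a]] -> [Type [Prod [Atom str]] -> [Type [Prod [Atom a]]]]]]

6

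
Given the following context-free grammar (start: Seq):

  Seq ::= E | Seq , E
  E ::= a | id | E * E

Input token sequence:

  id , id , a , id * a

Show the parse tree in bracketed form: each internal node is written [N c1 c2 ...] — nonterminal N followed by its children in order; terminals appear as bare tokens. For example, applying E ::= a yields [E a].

Seq
Seq , E
Seq , E , E
Seq , E , E , E
E , E , E , E
id , E , E , E
id , id , E , E
id , id , a , E
id , id , a , E * E
id , id , a , id * E
id , id , a , id * a

[Seq [Seq [Seq [Seq [E id]] , [E id]] , [E a]] , [E [E id] * [E a]]]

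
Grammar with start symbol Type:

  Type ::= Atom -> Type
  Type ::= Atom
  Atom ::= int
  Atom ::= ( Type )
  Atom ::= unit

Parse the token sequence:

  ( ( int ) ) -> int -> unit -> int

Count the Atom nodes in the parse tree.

[Type [Atom ( [Type [Atom ( [Type [Atom int]] )]] )] -> [Type [Atom int] -> [Type [Atom unit] -> [Type [Atom int]]]]]

6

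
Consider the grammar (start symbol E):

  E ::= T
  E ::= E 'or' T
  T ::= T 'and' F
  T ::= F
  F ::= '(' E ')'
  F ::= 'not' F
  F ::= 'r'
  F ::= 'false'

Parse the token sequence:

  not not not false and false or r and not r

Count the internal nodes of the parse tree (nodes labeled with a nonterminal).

[E [E [T [T [F not [F not [F not [F false]]]]] and [F false]]] or [T [T [F r]] and [F not [F r]]]]

14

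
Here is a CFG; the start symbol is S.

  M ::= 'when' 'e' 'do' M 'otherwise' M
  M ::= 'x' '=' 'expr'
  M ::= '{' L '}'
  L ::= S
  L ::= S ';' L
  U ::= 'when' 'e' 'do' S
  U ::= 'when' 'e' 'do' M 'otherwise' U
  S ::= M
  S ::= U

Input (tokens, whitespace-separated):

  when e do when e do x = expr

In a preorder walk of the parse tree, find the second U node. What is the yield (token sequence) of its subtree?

when e do x = expr

[S [U when e do [S [U when e do [S [M x = expr]]]]]]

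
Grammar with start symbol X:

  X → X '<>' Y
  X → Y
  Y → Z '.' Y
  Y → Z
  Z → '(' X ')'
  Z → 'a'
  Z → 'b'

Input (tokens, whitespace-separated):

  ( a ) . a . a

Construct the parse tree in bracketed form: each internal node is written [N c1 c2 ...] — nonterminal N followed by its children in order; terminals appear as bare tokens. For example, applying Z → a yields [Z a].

[X [Y [Z ( [X [Y [Z a]]] )] . [Y [Z a] . [Y [Z a]]]]]

X
Y
Z . Y
( X ) . Y
( Y ) . Y
( Z ) . Y
( a ) . Y
( a ) . Z . Y
( a ) . a . Y
( a ) . a . Z
( a ) . a . a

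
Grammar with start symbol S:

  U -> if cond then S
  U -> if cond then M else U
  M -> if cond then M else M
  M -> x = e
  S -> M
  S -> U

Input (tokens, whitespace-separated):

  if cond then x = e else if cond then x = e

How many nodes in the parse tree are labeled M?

[S [U if cond then [M x = e] else [U if cond then [S [M x = e]]]]]

2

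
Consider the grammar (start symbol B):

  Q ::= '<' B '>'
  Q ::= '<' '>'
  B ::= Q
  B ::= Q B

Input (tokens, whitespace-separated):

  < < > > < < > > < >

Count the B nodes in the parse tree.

5

[B [Q < [B [Q < >]] >] [B [Q < [B [Q < >]] >] [B [Q < >]]]]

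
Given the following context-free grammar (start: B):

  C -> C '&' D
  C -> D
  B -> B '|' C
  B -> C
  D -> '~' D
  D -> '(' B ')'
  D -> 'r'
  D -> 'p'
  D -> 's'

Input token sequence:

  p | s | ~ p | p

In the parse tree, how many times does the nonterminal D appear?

[B [B [B [B [C [D p]]] | [C [D s]]] | [C [D ~ [D p]]]] | [C [D p]]]

5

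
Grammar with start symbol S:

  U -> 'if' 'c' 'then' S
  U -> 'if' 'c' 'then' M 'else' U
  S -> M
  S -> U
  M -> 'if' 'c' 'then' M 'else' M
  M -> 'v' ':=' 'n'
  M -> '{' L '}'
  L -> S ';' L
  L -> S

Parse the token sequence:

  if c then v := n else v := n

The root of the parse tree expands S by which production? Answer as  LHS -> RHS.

[S [M if c then [M v := n] else [M v := n]]]

S -> M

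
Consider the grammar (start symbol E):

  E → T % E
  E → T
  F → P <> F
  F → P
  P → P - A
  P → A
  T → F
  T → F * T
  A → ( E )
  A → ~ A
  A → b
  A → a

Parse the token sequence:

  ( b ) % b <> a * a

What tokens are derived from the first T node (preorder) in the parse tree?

( b )

[E [T [F [P [A ( [E [T [F [P [A b]]]]] )]]]] % [E [T [F [P [A b]] <> [F [P [A a]]]] * [T [F [P [A a]]]]]]]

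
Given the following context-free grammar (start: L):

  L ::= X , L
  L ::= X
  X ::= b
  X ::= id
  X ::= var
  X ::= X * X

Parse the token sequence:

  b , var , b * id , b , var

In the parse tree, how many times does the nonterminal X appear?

[L [X b] , [L [X var] , [L [X [X b] * [X id]] , [L [X b] , [L [X var]]]]]]

7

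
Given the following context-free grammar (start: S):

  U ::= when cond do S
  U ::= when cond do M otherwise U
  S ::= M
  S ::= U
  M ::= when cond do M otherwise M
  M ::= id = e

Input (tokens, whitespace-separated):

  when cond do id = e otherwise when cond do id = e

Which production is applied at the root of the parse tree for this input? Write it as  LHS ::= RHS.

[S [U when cond do [M id = e] otherwise [U when cond do [S [M id = e]]]]]

S ::= U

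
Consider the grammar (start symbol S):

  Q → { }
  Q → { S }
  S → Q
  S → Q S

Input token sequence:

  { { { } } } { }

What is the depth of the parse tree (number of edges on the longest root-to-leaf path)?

6

[S [Q { [S [Q { [S [Q { }]] }]] }] [S [Q { }]]]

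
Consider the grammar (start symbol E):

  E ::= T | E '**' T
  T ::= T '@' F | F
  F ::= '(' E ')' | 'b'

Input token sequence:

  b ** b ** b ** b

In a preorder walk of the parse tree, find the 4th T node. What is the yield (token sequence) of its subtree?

[E [E [E [E [T [F b]]] ** [T [F b]]] ** [T [F b]]] ** [T [F b]]]

b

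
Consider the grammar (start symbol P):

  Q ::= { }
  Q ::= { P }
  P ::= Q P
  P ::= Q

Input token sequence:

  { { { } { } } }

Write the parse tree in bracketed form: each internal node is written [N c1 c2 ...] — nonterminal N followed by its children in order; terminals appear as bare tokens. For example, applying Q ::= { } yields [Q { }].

P
Q
{ P }
{ Q }
{ { P } }
{ { Q P } }
{ { { } P } }
{ { { } Q } }
{ { { } { } } }

[P [Q { [P [Q { [P [Q { }] [P [Q { }]]] }]] }]]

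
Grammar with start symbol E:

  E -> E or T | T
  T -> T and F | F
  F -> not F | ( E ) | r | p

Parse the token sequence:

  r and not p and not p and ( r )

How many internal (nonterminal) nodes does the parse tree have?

[E [T [T [T [T [F r]] and [F not [F p]]] and [F not [F p]]] and [F ( [E [T [F r]]] )]]]

14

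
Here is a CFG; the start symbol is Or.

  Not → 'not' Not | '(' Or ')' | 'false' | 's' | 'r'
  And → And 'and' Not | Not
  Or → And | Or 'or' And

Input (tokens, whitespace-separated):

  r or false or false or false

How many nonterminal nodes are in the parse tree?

[Or [Or [Or [Or [And [Not r]]] or [And [Not false]]] or [And [Not false]]] or [And [Not false]]]

12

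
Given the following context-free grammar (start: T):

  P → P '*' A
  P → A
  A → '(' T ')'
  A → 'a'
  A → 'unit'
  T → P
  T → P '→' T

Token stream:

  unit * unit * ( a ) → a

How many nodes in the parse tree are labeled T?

[T [P [P [P [A unit]] * [A unit]] * [A ( [T [P [A a]]] )]] → [T [P [A a]]]]

3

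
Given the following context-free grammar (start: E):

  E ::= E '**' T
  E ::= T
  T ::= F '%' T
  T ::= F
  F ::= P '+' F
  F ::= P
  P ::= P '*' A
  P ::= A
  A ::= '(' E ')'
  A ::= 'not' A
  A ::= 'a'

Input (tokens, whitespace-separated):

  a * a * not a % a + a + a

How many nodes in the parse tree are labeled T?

2

[E [T [F [P [P [P [A a]] * [A a]] * [A not [A a]]]] % [T [F [P [A a]] + [F [P [A a]] + [F [P [A a]]]]]]]]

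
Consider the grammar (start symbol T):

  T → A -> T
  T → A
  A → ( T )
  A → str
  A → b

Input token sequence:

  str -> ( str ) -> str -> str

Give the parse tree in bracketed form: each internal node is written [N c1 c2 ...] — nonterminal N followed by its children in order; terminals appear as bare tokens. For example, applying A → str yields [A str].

T
A -> T
str -> T
str -> A -> T
str -> ( T ) -> T
str -> ( A ) -> T
str -> ( str ) -> T
str -> ( str ) -> A -> T
str -> ( str ) -> str -> T
str -> ( str ) -> str -> A
str -> ( str ) -> str -> str

[T [A str] -> [T [A ( [T [A str]] )] -> [T [A str] -> [T [A str]]]]]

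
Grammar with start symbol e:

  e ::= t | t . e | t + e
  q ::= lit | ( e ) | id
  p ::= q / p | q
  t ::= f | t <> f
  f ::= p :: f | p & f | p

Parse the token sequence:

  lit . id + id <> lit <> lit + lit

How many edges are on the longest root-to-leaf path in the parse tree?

9

[e [t [f [p [q lit]]]] . [e [t [f [p [q id]]]] + [e [t [t [t [f [p [q id]]]] <> [f [p [q lit]]]] <> [f [p [q lit]]]] + [e [t [f [p [q lit]]]]]]]]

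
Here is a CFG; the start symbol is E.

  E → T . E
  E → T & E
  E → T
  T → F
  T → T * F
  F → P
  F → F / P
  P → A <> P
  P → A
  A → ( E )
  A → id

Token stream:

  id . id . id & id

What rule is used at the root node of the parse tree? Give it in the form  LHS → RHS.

E → T . E

[E [T [F [P [A id]]]] . [E [T [F [P [A id]]]] . [E [T [F [P [A id]]]] & [E [T [F [P [A id]]]]]]]]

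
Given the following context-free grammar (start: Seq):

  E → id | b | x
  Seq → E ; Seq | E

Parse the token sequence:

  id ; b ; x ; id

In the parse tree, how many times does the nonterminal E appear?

[Seq [E id] ; [Seq [E b] ; [Seq [E x] ; [Seq [E id]]]]]

4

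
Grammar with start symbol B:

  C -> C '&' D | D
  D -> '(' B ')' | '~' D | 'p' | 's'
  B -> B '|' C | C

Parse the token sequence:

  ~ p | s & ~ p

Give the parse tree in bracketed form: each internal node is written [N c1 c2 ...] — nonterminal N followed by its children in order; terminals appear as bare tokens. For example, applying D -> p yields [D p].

[B [B [C [D ~ [D p]]]] | [C [C [D s]] & [D ~ [D p]]]]

B
B | C
C | C
D | C
~ D | C
~ p | C
~ p | C & D
~ p | D & D
~ p | s & D
~ p | s & ~ D
~ p | s & ~ p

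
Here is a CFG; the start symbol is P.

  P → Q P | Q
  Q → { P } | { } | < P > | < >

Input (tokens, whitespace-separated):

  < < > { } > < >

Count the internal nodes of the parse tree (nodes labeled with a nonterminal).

8

[P [Q < [P [Q < >] [P [Q { }]]] >] [P [Q < >]]]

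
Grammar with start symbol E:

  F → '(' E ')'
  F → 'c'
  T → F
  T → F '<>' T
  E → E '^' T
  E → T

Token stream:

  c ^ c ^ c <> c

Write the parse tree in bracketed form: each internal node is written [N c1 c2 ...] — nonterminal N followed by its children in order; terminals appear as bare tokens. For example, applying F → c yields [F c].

[E [E [E [T [F c]]] ^ [T [F c]]] ^ [T [F c] <> [T [F c]]]]

E
E ^ T
E ^ T ^ T
T ^ T ^ T
F ^ T ^ T
c ^ T ^ T
c ^ F ^ T
c ^ c ^ T
c ^ c ^ F <> T
c ^ c ^ c <> T
c ^ c ^ c <> F
c ^ c ^ c <> c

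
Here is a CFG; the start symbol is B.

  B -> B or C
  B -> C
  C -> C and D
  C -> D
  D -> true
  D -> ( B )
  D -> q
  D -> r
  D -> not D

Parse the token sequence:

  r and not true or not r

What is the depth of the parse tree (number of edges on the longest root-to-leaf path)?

5

[B [B [C [C [D r]] and [D not [D true]]]] or [C [D not [D r]]]]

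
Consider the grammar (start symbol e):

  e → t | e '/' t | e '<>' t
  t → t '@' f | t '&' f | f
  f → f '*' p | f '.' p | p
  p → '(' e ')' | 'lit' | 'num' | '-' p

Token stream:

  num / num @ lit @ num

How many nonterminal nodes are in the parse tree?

14

[e [e [t [f [p num]]]] / [t [t [t [f [p num]]] @ [f [p lit]]] @ [f [p num]]]]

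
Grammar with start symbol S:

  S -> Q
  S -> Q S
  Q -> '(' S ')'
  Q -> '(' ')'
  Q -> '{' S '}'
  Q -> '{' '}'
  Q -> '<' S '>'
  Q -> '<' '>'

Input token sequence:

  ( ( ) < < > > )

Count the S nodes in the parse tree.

4

[S [Q ( [S [Q ( )] [S [Q < [S [Q < >]] >]]] )]]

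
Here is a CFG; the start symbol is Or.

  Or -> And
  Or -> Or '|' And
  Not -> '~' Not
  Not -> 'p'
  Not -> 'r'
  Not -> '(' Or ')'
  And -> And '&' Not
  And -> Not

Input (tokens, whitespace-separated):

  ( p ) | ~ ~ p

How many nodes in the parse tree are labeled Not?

[Or [Or [And [Not ( [Or [And [Not p]]] )]]] | [And [Not ~ [Not ~ [Not p]]]]]

5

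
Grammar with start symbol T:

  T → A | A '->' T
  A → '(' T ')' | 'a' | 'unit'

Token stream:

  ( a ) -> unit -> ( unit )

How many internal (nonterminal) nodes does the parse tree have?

[T [A ( [T [A a]] )] -> [T [A unit] -> [T [A ( [T [A unit]] )]]]]

10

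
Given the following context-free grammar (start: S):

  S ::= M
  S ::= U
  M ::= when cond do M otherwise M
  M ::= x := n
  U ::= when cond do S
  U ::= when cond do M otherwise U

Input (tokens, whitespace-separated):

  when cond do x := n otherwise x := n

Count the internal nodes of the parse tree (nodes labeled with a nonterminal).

[S [M when cond do [M x := n] otherwise [M x := n]]]

4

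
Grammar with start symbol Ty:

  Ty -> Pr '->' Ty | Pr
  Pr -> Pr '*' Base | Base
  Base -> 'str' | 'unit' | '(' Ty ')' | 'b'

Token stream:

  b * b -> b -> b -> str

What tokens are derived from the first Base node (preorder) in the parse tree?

[Ty [Pr [Pr [Base b]] * [Base b]] -> [Ty [Pr [Base b]] -> [Ty [Pr [Base b]] -> [Ty [Pr [Base str]]]]]]

b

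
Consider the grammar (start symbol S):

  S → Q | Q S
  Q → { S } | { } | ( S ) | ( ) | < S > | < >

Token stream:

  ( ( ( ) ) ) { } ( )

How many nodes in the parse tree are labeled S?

5

[S [Q ( [S [Q ( [S [Q ( )]] )]] )] [S [Q { }] [S [Q ( )]]]]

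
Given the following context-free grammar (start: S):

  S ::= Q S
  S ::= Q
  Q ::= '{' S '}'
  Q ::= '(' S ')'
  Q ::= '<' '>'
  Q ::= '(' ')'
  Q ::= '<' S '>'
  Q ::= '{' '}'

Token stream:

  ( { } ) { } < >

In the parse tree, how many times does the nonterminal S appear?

[S [Q ( [S [Q { }]] )] [S [Q { }] [S [Q < >]]]]

4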